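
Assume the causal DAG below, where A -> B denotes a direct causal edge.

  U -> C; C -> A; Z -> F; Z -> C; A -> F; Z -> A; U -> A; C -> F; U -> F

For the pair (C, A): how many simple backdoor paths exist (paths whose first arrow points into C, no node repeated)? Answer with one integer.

6

A backdoor path from C to A is any simple undirected path whose first edge points into C (i.e. leaves C via a parent).
Parents of C: {U, Z}.
Enumerating:
  P1: C <- Z -> A
  P2: C <- Z -> F <- U -> A
  P3: C <- Z -> F <- A
  P4: C <- U -> A
  P5: C <- U -> F <- Z -> A
  P6: C <- U -> F <- A
That exhausts the simple backdoor paths. Count: 6.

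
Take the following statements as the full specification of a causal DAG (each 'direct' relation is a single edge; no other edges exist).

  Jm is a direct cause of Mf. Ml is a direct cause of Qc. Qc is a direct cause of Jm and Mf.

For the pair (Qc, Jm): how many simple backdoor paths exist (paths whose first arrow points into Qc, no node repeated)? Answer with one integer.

A backdoor path from Qc to Jm is any simple undirected path whose first edge points into Qc (i.e. leaves Qc via a parent).
Parents of Qc: {Ml}.
No simple path from any parent of Qc reaches Jm without revisiting Qc, so there are no backdoor paths.

0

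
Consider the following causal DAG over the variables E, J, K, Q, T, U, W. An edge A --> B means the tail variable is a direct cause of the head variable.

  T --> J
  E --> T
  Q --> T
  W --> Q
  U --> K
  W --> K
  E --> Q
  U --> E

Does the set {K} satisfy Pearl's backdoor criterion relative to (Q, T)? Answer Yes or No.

No

Backdoor paths from Q to T (paths whose first edge points into Q):
  P1: Q <- W -> K <- U -> E -> T
  P2: Q <- E -> T
Condition 1 (no descendant of Q in the set): holds — descendants of Q are {J, T}; none are in {K}.
Condition 2 (every backdoor path blocked by {K}):
  P1: open — collider(s) K are conditioned on (or have a conditioned descendant) and no non-collider on the path is in the set.
  P2: open — no interior node is in the conditioning set.
{K} does not satisfy the backdoor criterion.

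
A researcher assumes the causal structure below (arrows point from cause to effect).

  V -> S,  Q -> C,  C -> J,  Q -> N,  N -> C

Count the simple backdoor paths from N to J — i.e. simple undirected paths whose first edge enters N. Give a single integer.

A backdoor path from N to J is any simple undirected path whose first edge points into N (i.e. leaves N via a parent).
Parents of N: {Q}.
Enumerating:
  P1: N <- Q -> C -> J
That exhausts the simple backdoor paths. Count: 1.

1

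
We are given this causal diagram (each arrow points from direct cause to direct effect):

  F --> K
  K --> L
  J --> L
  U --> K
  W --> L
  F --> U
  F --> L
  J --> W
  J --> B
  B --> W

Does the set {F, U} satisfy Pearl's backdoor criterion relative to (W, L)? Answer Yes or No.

No

Backdoor paths from W to L (paths whose first edge points into W):
  P1: W <- J -> L
  P2: W <- B <- J -> L
Condition 1 (no descendant of W in the set): holds — descendants of W are {L}; none are in {F, U}.
Condition 2 (every backdoor path blocked by {F, U}):
  P1: open — no interior node is in the conditioning set.
  P2: open — no interior node is in the conditioning set.
{F, U} does not satisfy the backdoor criterion.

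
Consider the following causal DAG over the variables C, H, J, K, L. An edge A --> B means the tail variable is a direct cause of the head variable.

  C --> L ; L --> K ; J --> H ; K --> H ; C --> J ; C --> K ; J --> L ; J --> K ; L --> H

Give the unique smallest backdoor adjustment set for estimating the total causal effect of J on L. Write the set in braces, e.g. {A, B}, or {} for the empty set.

Variables eligible for adjustment (non-descendants of J, excluding J and L): {C}.
Backdoor paths from J to L:
  P1: J <- C -> L
  P2: J <- C -> K <- L
  P3: J <- C -> K -> H <- L
The empty set is not sufficient: P1 (J <- C -> L) has no collider blocking it and no conditioned non-collider, so it is open.
Try {C}:
  P1: blocked at fork node C ∈ conditioning set.
  P2: blocked at fork node C ∈ conditioning set.
  P3: blocked at fork node C ∈ conditioning set.
{C} contains no descendant of J and blocks every backdoor path.
{C} is the unique smallest valid adjustment set.

{C}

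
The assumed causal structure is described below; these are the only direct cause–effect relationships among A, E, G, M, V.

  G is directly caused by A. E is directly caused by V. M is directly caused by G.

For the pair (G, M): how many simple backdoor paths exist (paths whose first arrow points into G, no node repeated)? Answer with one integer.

0

A backdoor path from G to M is any simple undirected path whose first edge points into G (i.e. leaves G via a parent).
Parents of G: {A}.
No simple path from any parent of G reaches M without revisiting G, so there are no backdoor paths.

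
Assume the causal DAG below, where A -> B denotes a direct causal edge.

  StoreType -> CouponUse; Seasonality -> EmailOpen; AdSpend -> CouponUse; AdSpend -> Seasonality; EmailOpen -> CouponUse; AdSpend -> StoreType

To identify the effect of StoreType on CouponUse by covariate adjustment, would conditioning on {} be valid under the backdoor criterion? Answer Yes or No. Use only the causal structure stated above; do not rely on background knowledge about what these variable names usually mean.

Backdoor paths from StoreType to CouponUse (paths whose first edge points into StoreType):
  P1: StoreType <- AdSpend -> Seasonality -> EmailOpen -> CouponUse
  P2: StoreType <- AdSpend -> CouponUse
Condition 1 (no descendant of StoreType in the set): holds — descendants of StoreType are {CouponUse}; none are in {}.
Condition 2 (every backdoor path blocked by {}):
  P1: open — no interior node is in the conditioning set.
  P2: open — no interior node is in the conditioning set.
{} does not satisfy the backdoor criterion.

No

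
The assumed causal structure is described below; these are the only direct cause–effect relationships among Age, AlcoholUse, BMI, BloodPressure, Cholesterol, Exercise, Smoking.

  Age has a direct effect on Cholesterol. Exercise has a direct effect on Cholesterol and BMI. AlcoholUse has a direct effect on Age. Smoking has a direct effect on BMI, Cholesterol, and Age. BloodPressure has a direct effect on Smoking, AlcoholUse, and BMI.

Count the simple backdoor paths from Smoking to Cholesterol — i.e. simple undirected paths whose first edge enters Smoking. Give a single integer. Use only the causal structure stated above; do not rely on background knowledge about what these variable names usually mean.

2

A backdoor path from Smoking to Cholesterol is any simple undirected path whose first edge points into Smoking (i.e. leaves Smoking via a parent).
Parents of Smoking: {BloodPressure}.
Enumerating:
  P1: Smoking <- BloodPressure -> AlcoholUse -> Age -> Cholesterol
  P2: Smoking <- BloodPressure -> BMI <- Exercise -> Cholesterol
That exhausts the simple backdoor paths. Count: 2.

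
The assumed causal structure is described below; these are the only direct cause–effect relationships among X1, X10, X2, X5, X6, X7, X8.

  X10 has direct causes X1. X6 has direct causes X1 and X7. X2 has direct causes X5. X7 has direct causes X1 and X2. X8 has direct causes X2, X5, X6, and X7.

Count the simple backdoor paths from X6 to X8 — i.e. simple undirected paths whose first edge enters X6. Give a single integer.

A backdoor path from X6 to X8 is any simple undirected path whose first edge points into X6 (i.e. leaves X6 via a parent).
Parents of X6: {X1, X7}.
Enumerating:
  P1: X6 <- X1 -> X7 <- X2 <- X5 -> X8
  P2: X6 <- X1 -> X7 <- X2 -> X8
  P3: X6 <- X1 -> X7 -> X8
  P4: X6 <- X7 <- X2 <- X5 -> X8
  P5: X6 <- X7 <- X2 -> X8
  P6: X6 <- X7 -> X8
That exhausts the simple backdoor paths. Count: 6.

6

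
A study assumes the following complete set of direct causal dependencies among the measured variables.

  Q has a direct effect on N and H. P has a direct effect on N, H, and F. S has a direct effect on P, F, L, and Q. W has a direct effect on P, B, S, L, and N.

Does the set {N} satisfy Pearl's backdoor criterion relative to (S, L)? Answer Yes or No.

No

Backdoor paths from S to L (paths whose first edge points into S):
  P1: S <- W -> L
Condition 1 (no descendant of S in the set): FAILS — N is a descendant of S.
Condition 2 (every backdoor path blocked by {N}):
  P1: open — no interior node is in the conditioning set.
{N} does not satisfy the backdoor criterion.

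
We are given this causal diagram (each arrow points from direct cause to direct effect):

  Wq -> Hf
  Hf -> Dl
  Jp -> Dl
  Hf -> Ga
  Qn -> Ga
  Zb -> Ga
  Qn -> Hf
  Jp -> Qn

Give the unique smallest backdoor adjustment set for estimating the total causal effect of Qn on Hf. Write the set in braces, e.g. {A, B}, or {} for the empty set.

{}

Variables eligible for adjustment (non-descendants of Qn, excluding Qn and Hf): {Jp, Wq, Zb}.
Backdoor paths from Qn to Hf:
  P1: Qn <- Jp -> Dl <- Hf
Each backdoor path contains an unconditioned collider, so every path is already blocked with the empty conditioning set:
  P1: blocked at collider Dl (neither it nor any descendant is in the conditioning set).
The empty set is therefore the unique smallest valid set.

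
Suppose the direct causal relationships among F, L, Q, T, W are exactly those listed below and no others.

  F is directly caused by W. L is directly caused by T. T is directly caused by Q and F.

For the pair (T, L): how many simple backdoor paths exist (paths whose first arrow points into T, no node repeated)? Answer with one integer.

A backdoor path from T to L is any simple undirected path whose first edge points into T (i.e. leaves T via a parent).
Parents of T: {F, Q}.
No simple path from any parent of T reaches L without revisiting T, so there are no backdoor paths.

0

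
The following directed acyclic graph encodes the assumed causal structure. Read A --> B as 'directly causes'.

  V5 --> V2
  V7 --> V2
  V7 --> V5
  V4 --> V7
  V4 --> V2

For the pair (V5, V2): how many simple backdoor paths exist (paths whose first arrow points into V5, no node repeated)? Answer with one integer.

A backdoor path from V5 to V2 is any simple undirected path whose first edge points into V5 (i.e. leaves V5 via a parent).
Parents of V5: {V7}.
Enumerating:
  P1: V5 <- V7 <- V4 -> V2
  P2: V5 <- V7 -> V2
That exhausts the simple backdoor paths. Count: 2.

2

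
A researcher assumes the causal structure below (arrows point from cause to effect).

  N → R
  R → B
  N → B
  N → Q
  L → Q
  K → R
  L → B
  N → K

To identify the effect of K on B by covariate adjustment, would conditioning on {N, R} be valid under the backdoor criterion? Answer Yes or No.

No

Backdoor paths from K to B (paths whose first edge points into K):
  P1: K <- N -> Q <- L -> B
  P2: K <- N -> R -> B
  P3: K <- N -> B
Condition 1 (no descendant of K in the set): FAILS — R is a descendant of K.
Condition 2 (every backdoor path blocked by {N, R}):
  P1: blocked at fork node N ∈ conditioning set.
  P2: blocked at fork node N ∈ conditioning set.
  P3: blocked at fork node N ∈ conditioning set.
{N, R} does not satisfy the backdoor criterion.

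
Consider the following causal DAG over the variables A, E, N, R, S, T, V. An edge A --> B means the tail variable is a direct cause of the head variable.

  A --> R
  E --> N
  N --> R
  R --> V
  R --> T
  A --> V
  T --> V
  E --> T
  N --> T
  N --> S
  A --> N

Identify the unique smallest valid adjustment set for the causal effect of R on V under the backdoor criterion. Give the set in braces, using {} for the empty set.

Variables eligible for adjustment (non-descendants of R, excluding R and V): {A, E, N, S}.
Backdoor paths from R to V:
  P1: R <- A -> N <- E -> T -> V
  P2: R <- A -> N -> T -> V
  P3: R <- A -> V
  P4: R <- N <- A -> V
  P5: R <- N <- E -> T -> V
  P6: R <- N -> T -> V
The empty set is not sufficient: P2 (R <- A -> N -> T -> V) has no collider blocking it and no conditioned non-collider, so it is open.
Try {A, N}:
  P1: blocked at fork node A ∈ conditioning set.
  P2: blocked at fork node A ∈ conditioning set.
  P3: blocked at fork node A ∈ conditioning set.
  P4: blocked at chain node N ∈ conditioning set.
  P5: blocked at chain node N ∈ conditioning set.
  P6: blocked at fork node N ∈ conditioning set.
{A, N} contains no descendant of R and blocks every backdoor path.
Every element of {A, N} is needed (dropping A leaves P1 open; dropping N leaves P5 open), so no proper subset is valid.
Among all size-2 subsets of the eligible variables, only {A, N} blocks every backdoor path, so it is the unique smallest valid adjustment set.

{A, N}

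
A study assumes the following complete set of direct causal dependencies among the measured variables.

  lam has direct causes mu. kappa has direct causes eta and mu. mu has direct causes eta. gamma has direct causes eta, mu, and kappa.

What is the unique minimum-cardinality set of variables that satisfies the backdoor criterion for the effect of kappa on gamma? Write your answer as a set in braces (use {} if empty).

Variables eligible for adjustment (non-descendants of kappa, excluding kappa and gamma): {eta, lam, mu}.
Backdoor paths from kappa to gamma:
  P1: kappa <- eta -> mu -> gamma
  P2: kappa <- eta -> gamma
  P3: kappa <- mu <- eta -> gamma
  P4: kappa <- mu -> gamma
The empty set is not sufficient: P1 (kappa <- eta -> mu -> gamma) has no collider blocking it and no conditioned non-collider, so it is open.
Try {eta, mu}:
  P1: blocked at fork node eta ∈ conditioning set.
  P2: blocked at fork node eta ∈ conditioning set.
  P3: blocked at chain node mu ∈ conditioning set.
  P4: blocked at fork node mu ∈ conditioning set.
{eta, mu} contains no descendant of kappa and blocks every backdoor path.
Every element of {eta, mu} is needed (dropping eta leaves P2 open; dropping mu leaves P4 open), so no proper subset is valid.
Among all size-2 subsets of the eligible variables, only {eta, mu} blocks every backdoor path, so it is the unique smallest valid adjustment set.

{eta, mu}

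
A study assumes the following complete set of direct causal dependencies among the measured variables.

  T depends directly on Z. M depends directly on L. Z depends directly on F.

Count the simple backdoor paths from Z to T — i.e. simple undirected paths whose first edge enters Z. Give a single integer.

0

A backdoor path from Z to T is any simple undirected path whose first edge points into Z (i.e. leaves Z via a parent).
Parents of Z: {F}.
No simple path from any parent of Z reaches T without revisiting Z, so there are no backdoor paths.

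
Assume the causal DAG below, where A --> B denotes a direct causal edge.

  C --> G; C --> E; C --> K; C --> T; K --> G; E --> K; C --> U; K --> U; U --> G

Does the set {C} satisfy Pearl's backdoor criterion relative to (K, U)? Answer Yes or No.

Yes

Backdoor paths from K to U (paths whose first edge points into K):
  P1: K <- C -> U
  P2: K <- C -> G <- U
  P3: K <- E <- C -> U
  P4: K <- E <- C -> G <- U
Condition 1 (no descendant of K in the set): holds — descendants of K are {G, U}; none are in {C}.
Condition 2 (every backdoor path blocked by {C}):
  P1: blocked at fork node C ∈ conditioning set.
  P2: blocked at fork node C ∈ conditioning set.
  P3: blocked at fork node C ∈ conditioning set.
  P4: blocked at fork node C ∈ conditioning set.
{C} satisfies the backdoor criterion.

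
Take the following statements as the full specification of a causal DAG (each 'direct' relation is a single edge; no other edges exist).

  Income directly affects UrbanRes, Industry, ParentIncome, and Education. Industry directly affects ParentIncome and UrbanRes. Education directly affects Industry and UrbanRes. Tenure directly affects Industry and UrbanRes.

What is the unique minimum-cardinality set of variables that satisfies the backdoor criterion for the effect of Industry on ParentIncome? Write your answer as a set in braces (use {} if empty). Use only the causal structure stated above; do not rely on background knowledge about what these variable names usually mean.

{Income}

Variables eligible for adjustment (non-descendants of Industry, excluding Industry and ParentIncome): {Education, Income, Tenure}.
Backdoor paths from Industry to ParentIncome:
  P1: Industry <- Income -> ParentIncome
  P2: Industry <- Education <- Income -> ParentIncome
  P3: Industry <- Education -> UrbanRes <- Income -> ParentIncome
  P4: Industry <- Tenure -> UrbanRes <- Income -> ParentIncome
  P5: Industry <- Tenure -> UrbanRes <- Education <- Income -> ParentIncome
The empty set is not sufficient: P1 (Industry <- Income -> ParentIncome) has no collider blocking it and no conditioned non-collider, so it is open.
Try {Income}:
  P1: blocked at fork node Income ∈ conditioning set.
  P2: blocked at fork node Income ∈ conditioning set.
  P3: blocked at collider UrbanRes (neither it nor any descendant is in the conditioning set).
  P4: blocked at collider UrbanRes (neither it nor any descendant is in the conditioning set).
  P5: blocked at collider UrbanRes (neither it nor any descendant is in the conditioning set).
{Income} contains no descendant of Industry and blocks every backdoor path.
No other singleton works — e.g. {Education} leaves P1 open — so {Income} is the unique smallest valid adjustment set.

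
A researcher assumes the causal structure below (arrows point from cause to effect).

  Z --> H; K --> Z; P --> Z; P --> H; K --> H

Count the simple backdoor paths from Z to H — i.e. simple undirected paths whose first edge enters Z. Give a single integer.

A backdoor path from Z to H is any simple undirected path whose first edge points into Z (i.e. leaves Z via a parent).
Parents of Z: {K, P}.
Enumerating:
  P1: Z <- P -> H
  P2: Z <- K -> H
That exhausts the simple backdoor paths. Count: 2.

2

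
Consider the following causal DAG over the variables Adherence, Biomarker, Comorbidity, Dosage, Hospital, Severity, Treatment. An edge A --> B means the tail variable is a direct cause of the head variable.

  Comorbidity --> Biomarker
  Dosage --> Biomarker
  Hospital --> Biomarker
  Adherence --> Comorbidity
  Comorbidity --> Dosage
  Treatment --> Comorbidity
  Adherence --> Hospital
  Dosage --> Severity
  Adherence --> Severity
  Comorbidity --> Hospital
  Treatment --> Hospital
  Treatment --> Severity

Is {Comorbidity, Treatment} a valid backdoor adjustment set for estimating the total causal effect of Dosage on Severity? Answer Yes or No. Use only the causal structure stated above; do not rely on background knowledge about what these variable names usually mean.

Yes

Backdoor paths from Dosage to Severity (paths whose first edge points into Dosage):
  P1: Dosage <- Comorbidity <- Treatment -> Hospital <- Adherence -> Severity
  P2: Dosage <- Comorbidity <- Treatment -> Severity
  P3: Dosage <- Comorbidity <- Adherence -> Hospital <- Treatment -> Severity
  P4: Dosage <- Comorbidity <- Adherence -> Severity
  P5: Dosage <- Comorbidity -> Hospital <- Treatment -> Severity
  P6: Dosage <- Comorbidity -> Hospital <- Adherence -> Severity
  P7: Dosage <- Comorbidity -> Biomarker <- Hospital <- Treatment -> Severity
  P8: Dosage <- Comorbidity -> Biomarker <- Hospital <- Adherence -> Severity
Condition 1 (no descendant of Dosage in the set): holds — descendants of Dosage are {Biomarker, Severity}; none are in {Comorbidity, Treatment}.
Condition 2 (every backdoor path blocked by {Comorbidity, Treatment}):
  P1: blocked at chain node Comorbidity ∈ conditioning set.
  P2: blocked at chain node Comorbidity ∈ conditioning set.
  P3: blocked at chain node Comorbidity ∈ conditioning set.
  P4: blocked at chain node Comorbidity ∈ conditioning set.
  P5: blocked at fork node Comorbidity ∈ conditioning set.
  P6: blocked at fork node Comorbidity ∈ conditioning set.
  P7: blocked at fork node Comorbidity ∈ conditioning set.
  P8: blocked at fork node Comorbidity ∈ conditioning set.
{Comorbidity, Treatment} satisfies the backdoor criterion.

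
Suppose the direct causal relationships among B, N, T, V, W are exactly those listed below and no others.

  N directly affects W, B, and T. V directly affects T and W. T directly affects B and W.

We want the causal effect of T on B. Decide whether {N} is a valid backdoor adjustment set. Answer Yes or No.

Yes

Backdoor paths from T to B (paths whose first edge points into T):
  P1: T <- N -> B
  P2: T <- V -> W <- N -> B
Condition 1 (no descendant of T in the set): holds — descendants of T are {B, W}; none are in {N}.
Condition 2 (every backdoor path blocked by {N}):
  P1: blocked at fork node N ∈ conditioning set.
  P2: blocked at collider W (neither it nor any descendant is in the conditioning set).
{N} satisfies the backdoor criterion.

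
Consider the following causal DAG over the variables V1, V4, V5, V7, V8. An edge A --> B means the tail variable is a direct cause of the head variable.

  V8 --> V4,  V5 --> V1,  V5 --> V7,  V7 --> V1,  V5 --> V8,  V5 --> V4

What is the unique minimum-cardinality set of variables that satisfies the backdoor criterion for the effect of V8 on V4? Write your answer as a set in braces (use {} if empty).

Variables eligible for adjustment (non-descendants of V8, excluding V8 and V4): {V1, V5, V7}.
Backdoor paths from V8 to V4:
  P1: V8 <- V5 -> V4
The empty set is not sufficient: P1 (V8 <- V5 -> V4) has no collider blocking it and no conditioned non-collider, so it is open.
Try {V5}:
  P1: blocked at fork node V5 ∈ conditioning set.
{V5} contains no descendant of V8 and blocks every backdoor path.
No other singleton works — e.g. {V7} leaves P1 open — so {V5} is the unique smallest valid adjustment set.

{V5}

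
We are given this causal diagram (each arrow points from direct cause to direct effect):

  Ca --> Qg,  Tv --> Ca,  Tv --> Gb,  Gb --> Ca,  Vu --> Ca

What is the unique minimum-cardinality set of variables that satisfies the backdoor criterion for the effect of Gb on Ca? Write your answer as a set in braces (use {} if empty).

{Tv}

Variables eligible for adjustment (non-descendants of Gb, excluding Gb and Ca): {Tv, Vu}.
Backdoor paths from Gb to Ca:
  P1: Gb <- Tv -> Ca
The empty set is not sufficient: P1 (Gb <- Tv -> Ca) has no collider blocking it and no conditioned non-collider, so it is open.
Try {Tv}:
  P1: blocked at fork node Tv ∈ conditioning set.
{Tv} contains no descendant of Gb and blocks every backdoor path.
No other singleton works — e.g. {Vu} leaves P1 open — so {Tv} is the unique smallest valid adjustment set.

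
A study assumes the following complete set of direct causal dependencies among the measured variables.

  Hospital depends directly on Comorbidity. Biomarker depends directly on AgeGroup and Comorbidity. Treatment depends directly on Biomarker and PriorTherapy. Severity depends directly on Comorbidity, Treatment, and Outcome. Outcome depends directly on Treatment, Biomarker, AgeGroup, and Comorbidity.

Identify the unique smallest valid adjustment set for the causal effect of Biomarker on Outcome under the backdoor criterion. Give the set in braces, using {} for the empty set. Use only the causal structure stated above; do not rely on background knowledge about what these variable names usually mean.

Variables eligible for adjustment (non-descendants of Biomarker, excluding Biomarker and Outcome): {AgeGroup, Comorbidity, Hospital, PriorTherapy}.
Backdoor paths from Biomarker to Outcome:
  P1: Biomarker <- AgeGroup -> Outcome
  P2: Biomarker <- Comorbidity -> Outcome
  P3: Biomarker <- Comorbidity -> Severity <- Treatment -> Outcome
  P4: Biomarker <- Comorbidity -> Severity <- Outcome
The empty set is not sufficient: P1 (Biomarker <- AgeGroup -> Outcome) has no collider blocking it and no conditioned non-collider, so it is open.
Try {AgeGroup, Comorbidity}:
  P1: blocked at fork node AgeGroup ∈ conditioning set.
  P2: blocked at fork node Comorbidity ∈ conditioning set.
  P3: blocked at fork node Comorbidity ∈ conditioning set.
  P4: blocked at fork node Comorbidity ∈ conditioning set.
{AgeGroup, Comorbidity} contains no descendant of Biomarker and blocks every backdoor path.
Every element of {AgeGroup, Comorbidity} is needed (dropping AgeGroup leaves P1 open; dropping Comorbidity leaves P2 open), so no proper subset is valid.
Among all size-2 subsets of the eligible variables, only {AgeGroup, Comorbidity} blocks every backdoor path, so it is the unique smallest valid adjustment set.

{AgeGroup, Comorbidity}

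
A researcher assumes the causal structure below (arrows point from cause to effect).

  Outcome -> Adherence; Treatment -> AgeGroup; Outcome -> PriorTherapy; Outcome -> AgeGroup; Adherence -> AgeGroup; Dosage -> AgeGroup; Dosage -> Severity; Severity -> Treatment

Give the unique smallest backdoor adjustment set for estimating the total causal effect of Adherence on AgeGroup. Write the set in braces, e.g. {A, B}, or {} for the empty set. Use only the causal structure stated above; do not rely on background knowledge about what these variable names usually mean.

Variables eligible for adjustment (non-descendants of Adherence, excluding Adherence and AgeGroup): {Dosage, Outcome, PriorTherapy, Severity, Treatment}.
Backdoor paths from Adherence to AgeGroup:
  P1: Adherence <- Outcome -> AgeGroup
The empty set is not sufficient: P1 (Adherence <- Outcome -> AgeGroup) has no collider blocking it and no conditioned non-collider, so it is open.
Try {Outcome}:
  P1: blocked at fork node Outcome ∈ conditioning set.
{Outcome} contains no descendant of Adherence and blocks every backdoor path.
No other singleton works — e.g. {Dosage} leaves P1 open — so {Outcome} is the unique smallest valid adjustment set.

{Outcome}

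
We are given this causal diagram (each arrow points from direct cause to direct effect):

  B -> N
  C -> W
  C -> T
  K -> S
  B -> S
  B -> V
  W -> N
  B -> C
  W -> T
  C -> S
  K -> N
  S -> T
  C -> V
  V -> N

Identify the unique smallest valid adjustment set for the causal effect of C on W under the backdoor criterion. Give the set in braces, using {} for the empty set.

{}

Variables eligible for adjustment (non-descendants of C, excluding C and W): {B, K}.
Backdoor paths from C to W:
  P1: C <- B -> V -> N <- W
  P2: C <- B -> V -> N <- K -> S -> T <- W
  P3: C <- B -> S <- K -> N <- W
  P4: C <- B -> S -> T <- W
  P5: C <- B -> N <- W
  P6: C <- B -> N <- K -> S -> T <- W
Each backdoor path contains an unconditioned collider, so every path is already blocked with the empty conditioning set:
  P1: blocked at collider N (neither it nor any descendant is in the conditioning set).
  P2: blocked at collider N (neither it nor any descendant is in the conditioning set).
  P3: blocked at collider S (neither it nor any descendant is in the conditioning set).
  P4: blocked at collider T (neither it nor any descendant is in the conditioning set).
  P5: blocked at collider N (neither it nor any descendant is in the conditioning set).
  P6: blocked at collider N (neither it nor any descendant is in the conditioning set).
The empty set is therefore the unique smallest valid set.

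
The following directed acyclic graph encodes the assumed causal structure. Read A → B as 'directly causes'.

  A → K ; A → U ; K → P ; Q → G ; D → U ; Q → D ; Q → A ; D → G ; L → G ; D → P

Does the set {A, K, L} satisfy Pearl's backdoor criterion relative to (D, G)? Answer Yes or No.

No

Backdoor paths from D to G (paths whose first edge points into D):
  P1: D <- Q -> G
Condition 1 (no descendant of D in the set): holds — descendants of D are {G, P, U}; none are in {A, K, L}.
Condition 2 (every backdoor path blocked by {A, K, L}):
  P1: open — no interior node is in the conditioning set.
{A, K, L} does not satisfy the backdoor criterion.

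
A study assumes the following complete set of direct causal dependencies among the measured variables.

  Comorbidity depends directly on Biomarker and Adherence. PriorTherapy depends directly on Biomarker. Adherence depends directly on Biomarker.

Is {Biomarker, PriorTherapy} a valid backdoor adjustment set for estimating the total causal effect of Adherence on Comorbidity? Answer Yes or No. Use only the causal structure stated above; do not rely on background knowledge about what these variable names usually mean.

Yes

Backdoor paths from Adherence to Comorbidity (paths whose first edge points into Adherence):
  P1: Adherence <- Biomarker -> Comorbidity
Condition 1 (no descendant of Adherence in the set): holds — descendants of Adherence are {Comorbidity}; none are in {Biomarker, PriorTherapy}.
Condition 2 (every backdoor path blocked by {Biomarker, PriorTherapy}):
  P1: blocked at fork node Biomarker ∈ conditioning set.
{Biomarker, PriorTherapy} satisfies the backdoor criterion.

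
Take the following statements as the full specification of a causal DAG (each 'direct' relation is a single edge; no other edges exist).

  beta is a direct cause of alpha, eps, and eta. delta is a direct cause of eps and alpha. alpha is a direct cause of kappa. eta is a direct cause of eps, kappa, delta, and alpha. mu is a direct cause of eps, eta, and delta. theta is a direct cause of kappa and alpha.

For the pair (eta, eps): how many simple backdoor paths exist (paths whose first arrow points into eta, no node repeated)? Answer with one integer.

6

A backdoor path from eta to eps is any simple undirected path whose first edge points into eta (i.e. leaves eta via a parent).
Parents of eta: {beta, mu}.
Enumerating:
  P1: eta <- mu -> delta -> alpha <- beta -> eps
  P2: eta <- mu -> delta -> eps
  P3: eta <- mu -> eps
  P4: eta <- beta -> alpha <- delta <- mu -> eps
  P5: eta <- beta -> alpha <- delta -> eps
  P6: eta <- beta -> eps
That exhausts the simple backdoor paths. Count: 6.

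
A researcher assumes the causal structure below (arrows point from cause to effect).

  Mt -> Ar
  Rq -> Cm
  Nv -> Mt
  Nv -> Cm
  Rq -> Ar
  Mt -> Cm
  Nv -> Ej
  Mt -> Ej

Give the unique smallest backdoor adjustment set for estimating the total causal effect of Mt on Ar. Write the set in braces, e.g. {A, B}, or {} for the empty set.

{}

Variables eligible for adjustment (non-descendants of Mt, excluding Mt and Ar): {Nv, Rq}.
Backdoor paths from Mt to Ar:
  P1: Mt <- Nv -> Cm <- Rq -> Ar
Each backdoor path contains an unconditioned collider, so every path is already blocked with the empty conditioning set:
  P1: blocked at collider Cm (neither it nor any descendant is in the conditioning set).
The empty set is therefore the unique smallest valid set.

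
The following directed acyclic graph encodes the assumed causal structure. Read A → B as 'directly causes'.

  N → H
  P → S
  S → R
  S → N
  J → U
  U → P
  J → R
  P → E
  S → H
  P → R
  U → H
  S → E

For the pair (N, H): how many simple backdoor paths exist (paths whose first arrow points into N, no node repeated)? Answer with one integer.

A backdoor path from N to H is any simple undirected path whose first edge points into N (i.e. leaves N via a parent).
Parents of N: {S}.
Enumerating:
  P1: N <- S <- P <- U -> H
  P2: N <- S <- P -> R <- J -> U -> H
  P3: N <- S -> E <- P <- U -> H
  P4: N <- S -> E <- P -> R <- J -> U -> H
  P5: N <- S -> H
  P6: N <- S -> R <- J -> U -> H
  P7: N <- S -> R <- P <- U -> H
That exhausts the simple backdoor paths. Count: 7.

7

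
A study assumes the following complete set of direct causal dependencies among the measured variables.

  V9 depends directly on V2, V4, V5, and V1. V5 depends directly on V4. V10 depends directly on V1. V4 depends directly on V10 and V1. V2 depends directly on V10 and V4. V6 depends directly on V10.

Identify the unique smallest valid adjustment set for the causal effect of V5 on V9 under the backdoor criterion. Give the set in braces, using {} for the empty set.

Variables eligible for adjustment (non-descendants of V5, excluding V5 and V9): {V1, V10, V2, V4, V6}.
Backdoor paths from V5 to V9:
  P1: V5 <- V4 <- V1 -> V10 -> V2 -> V9
  P2: V5 <- V4 <- V1 -> V9
  P3: V5 <- V4 <- V10 <- V1 -> V9
  P4: V5 <- V4 <- V10 -> V2 -> V9
  P5: V5 <- V4 -> V2 <- V10 <- V1 -> V9
  P6: V5 <- V4 -> V2 -> V9
  P7: V5 <- V4 -> V9
The empty set is not sufficient: P1 (V5 <- V4 <- V1 -> V10 -> V2 -> V9) has no collider blocking it and no conditioned non-collider, so it is open.
Try {V4}:
  P1: blocked at chain node V4 ∈ conditioning set.
  P2: blocked at chain node V4 ∈ conditioning set.
  P3: blocked at chain node V4 ∈ conditioning set.
  P4: blocked at chain node V4 ∈ conditioning set.
  P5: blocked at fork node V4 ∈ conditioning set.
  P6: blocked at fork node V4 ∈ conditioning set.
  P7: blocked at fork node V4 ∈ conditioning set.
{V4} contains no descendant of V5 and blocks every backdoor path.
No other singleton works — e.g. {V1} leaves P4 open — so {V4} is the unique smallest valid adjustment set.

{V4}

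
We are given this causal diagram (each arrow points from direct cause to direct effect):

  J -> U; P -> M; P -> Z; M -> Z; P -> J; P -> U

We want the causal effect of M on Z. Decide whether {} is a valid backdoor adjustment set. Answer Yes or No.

No

Backdoor paths from M to Z (paths whose first edge points into M):
  P1: M <- P -> Z
Condition 1 (no descendant of M in the set): holds — descendants of M are {Z}; none are in {}.
Condition 2 (every backdoor path blocked by {}):
  P1: open — no interior node is in the conditioning set.
{} does not satisfy the backdoor criterion.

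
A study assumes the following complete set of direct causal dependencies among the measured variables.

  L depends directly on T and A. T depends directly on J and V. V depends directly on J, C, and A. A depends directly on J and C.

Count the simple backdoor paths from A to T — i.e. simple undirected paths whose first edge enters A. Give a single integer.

A backdoor path from A to T is any simple undirected path whose first edge points into A (i.e. leaves A via a parent).
Parents of A: {C, J}.
Enumerating:
  P1: A <- J -> V -> T
  P2: A <- J -> T
  P3: A <- C -> V <- J -> T
  P4: A <- C -> V -> T
That exhausts the simple backdoor paths. Count: 4.

4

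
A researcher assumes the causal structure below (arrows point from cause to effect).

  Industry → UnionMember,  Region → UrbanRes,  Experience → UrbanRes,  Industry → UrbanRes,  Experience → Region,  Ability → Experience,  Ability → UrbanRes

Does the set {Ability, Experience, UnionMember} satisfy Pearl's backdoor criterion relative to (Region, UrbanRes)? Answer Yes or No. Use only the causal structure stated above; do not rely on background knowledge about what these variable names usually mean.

Backdoor paths from Region to UrbanRes (paths whose first edge points into Region):
  P1: Region <- Experience <- Ability -> UrbanRes
  P2: Region <- Experience -> UrbanRes
Condition 1 (no descendant of Region in the set): holds — descendants of Region are {UrbanRes}; none are in {Ability, Experience, UnionMember}.
Condition 2 (every backdoor path blocked by {Ability, Experience, UnionMember}):
  P1: blocked at chain node Experience ∈ conditioning set.
  P2: blocked at fork node Experience ∈ conditioning set.
{Ability, Experience, UnionMember} satisfies the backdoor criterion.

Yes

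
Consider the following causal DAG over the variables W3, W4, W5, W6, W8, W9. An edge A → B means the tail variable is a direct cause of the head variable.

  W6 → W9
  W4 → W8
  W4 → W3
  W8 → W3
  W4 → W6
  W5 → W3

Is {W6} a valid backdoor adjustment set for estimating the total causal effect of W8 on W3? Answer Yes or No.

No

Backdoor paths from W8 to W3 (paths whose first edge points into W8):
  P1: W8 <- W4 -> W3
Condition 1 (no descendant of W8 in the set): holds — descendants of W8 are {W3}; none are in {W6}.
Condition 2 (every backdoor path blocked by {W6}):
  P1: open — no interior node is in the conditioning set.
{W6} does not satisfy the backdoor criterion.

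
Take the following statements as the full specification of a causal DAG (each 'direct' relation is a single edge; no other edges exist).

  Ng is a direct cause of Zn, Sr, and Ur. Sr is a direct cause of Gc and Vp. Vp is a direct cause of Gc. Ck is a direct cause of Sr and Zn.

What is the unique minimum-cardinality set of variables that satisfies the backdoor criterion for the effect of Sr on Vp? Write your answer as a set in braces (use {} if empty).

Variables eligible for adjustment (non-descendants of Sr, excluding Sr and Vp): {Ck, Ng, Ur, Zn}.
Backdoor paths from Sr to Vp:
  (none)
With no backdoor paths the empty set already satisfies the criterion, and it is trivially minimal.

{}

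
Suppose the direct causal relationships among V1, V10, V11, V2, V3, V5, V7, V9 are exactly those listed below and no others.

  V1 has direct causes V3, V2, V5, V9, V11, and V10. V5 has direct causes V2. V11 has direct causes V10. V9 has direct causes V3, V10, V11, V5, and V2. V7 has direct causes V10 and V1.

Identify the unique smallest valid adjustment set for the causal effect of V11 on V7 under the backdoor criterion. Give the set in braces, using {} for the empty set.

{V10}

Variables eligible for adjustment (non-descendants of V11, excluding V11 and V7): {V10, V2, V3, V5}.
Backdoor paths from V11 to V7:
  P1: V11 <- V10 -> V9 <- V3 -> V1 -> V7
  P2: V11 <- V10 -> V9 <- V2 -> V5 -> V1 -> V7
  P3: V11 <- V10 -> V9 <- V2 -> V1 -> V7
  P4: V11 <- V10 -> V9 <- V5 <- V2 -> V1 -> V7
  P5: V11 <- V10 -> V9 <- V5 -> V1 -> V7
  P6: V11 <- V10 -> V9 -> V1 -> V7
  P7: V11 <- V10 -> V1 -> V7
  P8: V11 <- V10 -> V7
The empty set is not sufficient: P6 (V11 <- V10 -> V9 -> V1 -> V7) has no collider blocking it and no conditioned non-collider, so it is open.
Try {V10}:
  P1: blocked at fork node V10 ∈ conditioning set.
  P2: blocked at fork node V10 ∈ conditioning set.
  P3: blocked at fork node V10 ∈ conditioning set.
  P4: blocked at fork node V10 ∈ conditioning set.
  P5: blocked at fork node V10 ∈ conditioning set.
  P6: blocked at fork node V10 ∈ conditioning set.
  P7: blocked at fork node V10 ∈ conditioning set.
  P8: blocked at fork node V10 ∈ conditioning set.
{V10} contains no descendant of V11 and blocks every backdoor path.
No other singleton works — e.g. {V3} leaves P6 open — so {V10} is the unique smallest valid adjustment set.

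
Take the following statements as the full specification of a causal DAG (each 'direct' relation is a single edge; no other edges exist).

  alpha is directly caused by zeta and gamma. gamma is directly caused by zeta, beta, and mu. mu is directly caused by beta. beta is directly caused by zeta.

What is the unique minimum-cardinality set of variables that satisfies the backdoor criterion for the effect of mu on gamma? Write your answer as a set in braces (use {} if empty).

Variables eligible for adjustment (non-descendants of mu, excluding mu and gamma): {beta, zeta}.
Backdoor paths from mu to gamma:
  P1: mu <- beta <- zeta -> gamma
  P2: mu <- beta <- zeta -> alpha <- gamma
  P3: mu <- beta -> gamma
The empty set is not sufficient: P1 (mu <- beta <- zeta -> gamma) has no collider blocking it and no conditioned non-collider, so it is open.
Try {beta}:
  P1: blocked at chain node beta ∈ conditioning set.
  P2: blocked at chain node beta ∈ conditioning set.
  P3: blocked at fork node beta ∈ conditioning set.
{beta} contains no descendant of mu and blocks every backdoor path.
No other singleton works — e.g. {zeta} leaves P3 open — so {beta} is the unique smallest valid adjustment set.

{beta}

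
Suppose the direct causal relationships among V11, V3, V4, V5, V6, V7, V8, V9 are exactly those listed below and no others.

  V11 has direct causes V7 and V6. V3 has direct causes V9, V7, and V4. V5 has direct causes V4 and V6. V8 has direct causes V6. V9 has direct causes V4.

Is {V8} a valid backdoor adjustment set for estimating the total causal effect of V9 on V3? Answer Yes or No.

Backdoor paths from V9 to V3 (paths whose first edge points into V9):
  P1: V9 <- V4 -> V3
  P2: V9 <- V4 -> V5 <- V6 -> V11 <- V7 -> V3
Condition 1 (no descendant of V9 in the set): holds — descendants of V9 are {V3}; none are in {V8}.
Condition 2 (every backdoor path blocked by {V8}):
  P1: open — no interior node is in the conditioning set.
  P2: blocked at collider V5 (neither it nor any descendant is in the conditioning set).
{V8} does not satisfy the backdoor criterion.

No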